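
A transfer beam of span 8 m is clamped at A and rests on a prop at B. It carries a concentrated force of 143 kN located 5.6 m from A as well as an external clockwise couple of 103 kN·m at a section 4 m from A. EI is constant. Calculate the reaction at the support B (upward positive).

Remove the prop at B; the released (primary) structure is a cantilever built in at A.
Downward deflection at the released point B due to the loads:
  point load 143 at a = 5.6: Pa²(3L − a)/(6EI) = 13752/EI
  clockwise couple 103 at a = 4: M₀a(2L − a)/(2EI) = 2472/EI
  δ_0 = 16224/EI
Tip deflection under a unit load at B: L³/(3EI) = 170.7/EI.
Compatibility at B: δ_0 − R_B·δ_{BB} = 0, so R_B = 16224/170.7 = 95.06 kN.

R_B = 95.06 kN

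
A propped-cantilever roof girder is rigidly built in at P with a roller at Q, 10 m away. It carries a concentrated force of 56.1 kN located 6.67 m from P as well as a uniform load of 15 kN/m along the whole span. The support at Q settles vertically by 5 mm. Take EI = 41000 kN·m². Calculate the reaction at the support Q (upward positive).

Choose R_Q as the redundant. The primary structure is the cantilever fixed at P.
Downward deflection at the released point Q due to the loads:
  point load 56.1 at a = 6.67: Pa²(3L − a)/(6EI) = 9705/EI
  UDL 15: wL⁴/(8EI) = 18750/EI
  δ_0 = 28455/EI
Tip deflection under a unit load at Q: L³/(3EI) = 333.3/EI.
With EI = 41000 kN·m²: δ_0 = 0.69401 m and δ_{QQ} = 0.00813 m/kN.
Compatibility — the beam at Q must follow the support down by 0.005 m: δ_0 − R_Q·δ_{QQ} = 0.005, so R_Q = (0.69401 − 0.005)/0.00813 = 84.75 kN.

R_Q = 84.75 kN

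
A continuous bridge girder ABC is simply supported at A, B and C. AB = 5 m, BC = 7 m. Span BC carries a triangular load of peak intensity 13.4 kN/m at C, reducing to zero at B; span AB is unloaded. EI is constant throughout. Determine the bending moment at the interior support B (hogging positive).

Insert a hinge at B; M_B is the redundant, and each span becomes simply supported.
End slopes at the hinge B, treating each span as simply supported:
  span BC: triangular load, peak 13.4: 7w₀L³/(360EI) = 89.37/EI
  relative rotation θ_0 = (0 + 89.37)/EI = 89.37/EI
A unit hogging moment at B produces rotation L₁/(3EI) + L₂/(3EI) = 4/EI.
Compatibility: M_B·(L₁+L₂)/(3EI) = θ_0, giving M_B = 22.34 kN·m (hogging).

M_B = 22.34 kN·m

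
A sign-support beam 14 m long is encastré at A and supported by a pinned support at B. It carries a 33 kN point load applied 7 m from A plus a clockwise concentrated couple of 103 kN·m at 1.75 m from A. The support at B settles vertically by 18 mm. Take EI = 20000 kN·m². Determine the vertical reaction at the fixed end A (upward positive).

Choose R_B as the redundant. The primary structure is the cantilever fixed at A.
Primary-structure tip deflection at B by superposition:
  point load 33 at a = 7: Pa²(3L − a)/(6EI) = 9432/EI
  clockwise couple 103 at a = 1.75: M₀a(2L − a)/(2EI) = 2366/EI
  δ_0 = 11798/EI
Flexibility coefficient — unit upward force at B: δ_{BB} = L³/(3EI) = 914.7/EI.
With EI = 20000 kN·m²: δ_0 = 0.58991 m and δ_{BB} = 0.045733 m/kN.
Compatibility — the beam at B must follow the support down by 0.018 m: δ_0 − R_B·δ_{BB} = 0.018, so R_B = (0.58991 − 0.018)/0.045733 = 12.51 kN.
Vertical equilibrium: R_A = ΣP − R_B = 33 − 12.51 = 20.49 kN.

R_A = 20.49 kN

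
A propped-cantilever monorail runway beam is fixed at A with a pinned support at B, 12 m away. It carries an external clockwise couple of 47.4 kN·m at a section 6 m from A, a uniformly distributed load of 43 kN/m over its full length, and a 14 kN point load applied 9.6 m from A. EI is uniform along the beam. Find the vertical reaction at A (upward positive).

R_A = 322.2 kN

Release the roller at B. Primary structure: cantilever fixed at A.
Primary-structure tip deflection at B by superposition:
  clockwise couple 47.4 at a = 6: M₀a(2L − a)/(2EI) = 2560/EI
  UDL 43: wL⁴/(8EI) = 111456/EI
  point load 14 at a = 9.6: Pa²(3L − a)/(6EI) = 5677/EI
  δ_0 = 119693/EI
Flexibility coefficient — unit upward force at B: δ_{BB} = L³/(3EI) = 576/EI.
Compatibility at B: δ_0 − R_B·δ_{BB} = 0, so R_B = 119693/576 = 207.8 kN.
Vertical equilibrium: R_A = ΣP − R_B = 530 − 207.8 = 322.2 kN.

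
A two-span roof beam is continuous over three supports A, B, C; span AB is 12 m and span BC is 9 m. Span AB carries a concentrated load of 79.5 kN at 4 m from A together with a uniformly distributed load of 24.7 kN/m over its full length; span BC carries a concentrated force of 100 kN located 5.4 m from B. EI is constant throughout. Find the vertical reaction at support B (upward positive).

Release continuity at B by inserting a hinge; the redundant is the internal moment M_B. The primary structure is two simply-supported spans AB and BC.
Discontinuity in slope at B on the released structure — sum the simple-span end rotations:
  span AB: point load 79.5 at a = 4: Pab(L + a)/(6LEI) = 565.3/EI
  span AB: UDL 24.7: wL³/(24EI) = 1778/EI
  span BC: point load 100 at a = 5.4: Pab(L + b)/(6LEI) = 453.6/EI
  relative rotation θ_0 = (2344 + 453.6)/EI = 2797/EI
A unit hogging moment at B produces rotation L₁/(3EI) + L₂/(3EI) = 7/EI.
Compatibility: M_B·(L₁+L₂)/(3EI) = θ_0, giving M_B = 399.6 kN·m (hogging).
Span AB, ΣM about A with M_B applied at B: R_B^{AB}·12 = 2096 + 399.6, so R_B^{AB} = 208 kN and R_A = 375.9 − 208 = 167.9 kN.
Span BC, ΣM about C: R_B^{BC}·9 = 360 + 399.6, so R_B^{BC} = 84.4 kN and R_C = 100 − 84.4 = 15.6 kN.
R_B = 208 + 84.4 = 292.4 kN.

R_B = 292.4 kN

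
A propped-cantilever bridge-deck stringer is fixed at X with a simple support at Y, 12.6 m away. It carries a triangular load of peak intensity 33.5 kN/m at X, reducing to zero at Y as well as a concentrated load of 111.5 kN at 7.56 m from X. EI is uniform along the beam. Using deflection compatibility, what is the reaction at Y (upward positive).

Release the roller at Y. Primary structure: cantilever fixed at X.
Deflection at Y on the released cantilever, summing each load's contribution:
  triangular load, peak 33.5 at the fixed end: w₀L⁴/(30EI) = 28145/EI
  point load 111.5 at a = 7.56: Pa²(3L − a)/(6EI) = 32118/EI
  δ_0 = 60263/EI
Flexibility coefficient — unit upward force at Y: δ_{YY} = L³/(3EI) = 666.8/EI.
The prop prevents deflection at Y: R_Y = δ_0/δ_{YY} = 60263/666.8 = 90.38 kN.

R_Y = 90.38 kN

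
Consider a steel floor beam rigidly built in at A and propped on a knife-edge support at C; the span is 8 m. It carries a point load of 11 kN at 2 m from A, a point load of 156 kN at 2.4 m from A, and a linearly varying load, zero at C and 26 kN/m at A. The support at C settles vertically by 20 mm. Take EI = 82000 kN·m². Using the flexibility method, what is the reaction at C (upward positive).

Remove the prop at C; the released (primary) structure is a cantilever built in at A.
Deflection at C on the released cantilever, summing each load's contribution:
  point load 11 at a = 2: Pa²(3L − a)/(6EI) = 161.3/EI
  point load 156 at a = 2.4: Pa²(3L − a)/(6EI) = 3235/EI
  triangular load, peak 26 at the fixed end: w₀L⁴/(30EI) = 3550/EI
  δ_0 = 6946/EI
Tip deflection under a unit load at C: L³/(3EI) = 170.7/EI.
With EI = 82000 kN·m²: δ_0 = 0.084708 m and δ_{CC} = 0.002081 m/kN.
Compatibility — the beam at C must follow the support down by 0.02 m: δ_0 − R_C·δ_{CC} = 0.02, so R_C = (0.084708 − 0.02)/0.002081 = 31.09 kN.

R_C = 31.09 kN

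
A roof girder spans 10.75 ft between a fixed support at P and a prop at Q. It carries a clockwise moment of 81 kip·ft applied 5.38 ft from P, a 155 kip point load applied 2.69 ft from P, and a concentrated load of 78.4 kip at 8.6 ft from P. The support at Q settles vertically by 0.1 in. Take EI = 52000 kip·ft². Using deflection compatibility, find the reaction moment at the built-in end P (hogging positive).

M_P = 355.5 kip·ft

Remove the prop at Q; the released (primary) structure is a cantilever built in at P.
Deflection at Q on the released cantilever, summing each load's contribution:
  clockwise couple 81 at a = 5.38: M₀a(2L − a)/(2EI) = 3512/EI
  point load 155 at a = 2.69: Pa²(3L − a)/(6EI) = 5526/EI
  point load 78.4 at a = 8.6: Pa²(3L − a)/(6EI) = 22856/EI
  δ_0 = 31894/EI
Flexibility coefficient — unit upward force at Q: δ_{QQ} = L³/(3EI) = 414.1/EI.
With EI = 52000 kip·ft²: δ_0 = 0.61334 ft and δ_{QQ} = 0.007963 ft/kip.
Compatibility — the beam at Q must follow the support down by 0.008333 ft: δ_0 − R_Q·δ_{QQ} = 0.008333, so R_Q = (0.61334 − 0.008333)/0.007963 = 75.97 kip.
Moment equilibrium about P: M_P = Σ(load moments about P) − R_Q·L = 1172 − 75.97×10.75 = 355.5 kip·ft.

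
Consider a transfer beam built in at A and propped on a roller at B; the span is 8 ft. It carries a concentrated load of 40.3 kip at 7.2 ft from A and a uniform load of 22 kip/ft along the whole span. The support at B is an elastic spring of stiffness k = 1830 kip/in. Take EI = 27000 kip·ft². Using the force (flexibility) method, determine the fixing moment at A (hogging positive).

Remove the prop at B; the released (primary) structure is a cantilever built in at A.
Deflection at B on the released cantilever, summing each load's contribution:
  point load 40.3 at a = 7.2: Pa²(3L − a)/(6EI) = 5850/EI
  UDL 22: wL⁴/(8EI) = 11264/EI
  δ_0 = 17114/EI
Flexibility coefficient — unit upward force at B: δ_{BB} = L³/(3EI) = 170.7/EI.
With EI = 27000 kip·ft²: δ_0 = 0.63384 ft and δ_{BB} = 0.006321 ft/kip.
Compatibility — the spring shortens by R_B/k under the reaction it provides: δ_0 − R_B·δ_{BB} = R_B/k. With 1/k = 1/(1830×12) ft/kip = 0.000046 ft/kip, R_B = δ_0 / (δ_{BB} + 1/k) = 0.63384 / (0.006321 + 0.000046) = 99.56 kip.
Moment equilibrium about A: M_A = Σ(load moments about A) − R_B·L = 994.2 − 99.56×8 = 197.7 kip·ft.

M_A = 197.7 kip·ft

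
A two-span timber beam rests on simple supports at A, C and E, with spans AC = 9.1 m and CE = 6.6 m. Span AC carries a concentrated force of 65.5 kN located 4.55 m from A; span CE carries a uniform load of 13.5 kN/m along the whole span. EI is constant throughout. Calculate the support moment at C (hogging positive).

Release continuity at C by inserting a hinge; the redundant is the internal moment M_C. The primary structure is two simply-supported spans AC and CE.
Discontinuity in slope at C on the released structure — sum the simple-span end rotations:
  span AC: point load 65.5 at a = 4.55: Pab(L + a)/(6LEI) = 339/EI
  span CE: UDL 13.5: wL³/(24EI) = 161.7/EI
  relative rotation θ_0 = (339 + 161.7)/EI = 500.7/EI
A unit hogging moment at C produces rotation L₁/(3EI) + L₂/(3EI) = 5.233/EI.
Compatibility: M_C·(L₁+L₂)/(3EI) = θ_0, giving M_C = 95.68 kN·m (hogging).

M_C = 95.68 kN·m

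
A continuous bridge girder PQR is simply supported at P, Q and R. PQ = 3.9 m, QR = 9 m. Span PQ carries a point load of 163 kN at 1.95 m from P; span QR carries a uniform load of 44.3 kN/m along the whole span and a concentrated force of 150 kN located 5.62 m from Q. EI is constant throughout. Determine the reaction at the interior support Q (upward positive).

R_Q = 521.3 kN

Release continuity at Q by inserting a hinge; the redundant is the internal moment M_Q. The primary structure is two simply-supported spans PQ and QR.
Rotations at Q on the released spans (each span's end-slope, ×1/EI):
  span PQ: point load 163 at a = 1.95: Pab(L + a)/(6LEI) = 155/EI
  span QR: UDL 44.3: wL³/(24EI) = 1346/EI
  span QR: point load 150 at a = 5.62: Pab(L + b)/(6LEI) = 653.2/EI
  relative rotation θ_0 = (155 + 1999)/EI = 2154/EI
A unit hogging moment at Q produces rotation L₁/(3EI) + L₂/(3EI) = 4.3/EI.
Slope continuity at Q: θ_0 = M_Q·4.3/EI, so M_Q = 2154/4.3 = 500.9 kN·m (hogging).
Span PQ, ΣM about P with M_Q applied at Q: R_Q^{PQ}·3.9 = 317.9 + 500.9, so R_Q^{PQ} = 209.9 kN and R_P = 163 − 209.9 = -46.93 kN.
Span QR, ΣM about R: R_Q^{QR}·9 = 2301 + 500.9, so R_Q^{QR} = 311.3 kN and R_R = 548.7 − 311.3 = 237.4 kN.
R_Q = 209.9 + 311.3 = 521.3 kN.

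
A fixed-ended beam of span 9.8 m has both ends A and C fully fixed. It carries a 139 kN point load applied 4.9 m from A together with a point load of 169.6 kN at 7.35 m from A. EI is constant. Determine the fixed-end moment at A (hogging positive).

Release both end moments; the primary structure is a simply-supported span AC with redundants M_A and M_C.
End rotations of the released simple span under the applied load (×1/EI):
  at A: point load 139 at a = 4.9: Pab(L + b)/(6LEI) = 834.3/EI
  at C: point load 139 at a = 4.9: Pab(L + a)/(6LEI) = 834.3/EI
  at A: point load 169.6 at a = 7.35: Pab(L + b)/(6LEI) = 636.3/EI
  at C: point load 169.6 at a = 7.35: Pab(L + a)/(6LEI) = 890.8/EI
  θ_A0 = 1471/EI,  θ_C0 = 1725/EI
Flexibility coefficients: a unit moment at one end gives L/(3EI) there and L/(6EI) at the far end, so f₁₁ = f₂₂ = 3.267/EI and f₁₂ = f₂₁ = 1.633/EI.
Compatibility — zero rotation at each built-in end:
  3.267 M_A + 1.633 M_C = 1471
  1.633 M_A + 3.267 M_C = 1725
Solving the pair gives M_A = 248.2 kN·m and M_C = 404 kN·m (hogging).

M_A = 248.2 kN·m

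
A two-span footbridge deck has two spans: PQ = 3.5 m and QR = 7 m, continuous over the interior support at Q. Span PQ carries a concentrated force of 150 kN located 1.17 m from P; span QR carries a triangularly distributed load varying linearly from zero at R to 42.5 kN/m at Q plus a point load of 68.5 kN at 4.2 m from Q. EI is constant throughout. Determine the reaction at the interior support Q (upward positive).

R_Q = 250.5 kN

Insert a hinge at Q; M_Q is the redundant, and each span becomes simply supported.
End slopes at the hinge Q, treating each span as simply supported:
  span PQ: point load 150 at a = 1.17: Pab(L + a)/(6LEI) = 90.93/EI
  span QR: triangular load, peak 42.5: w₀L³/(45EI) = 323.9/EI
  span QR: point load 68.5 at a = 4.2: Pab(L + b)/(6LEI) = 188/EI
  relative rotation θ_0 = (90.93 + 511.9)/EI = 602.8/EI
A unit hogging moment at Q produces rotation L₁/(3EI) + L₂/(3EI) = 3.5/EI.
Slope continuity at Q: θ_0 = M_Q·3.5/EI, so M_Q = 602.8/3.5 = 172.2 kN·m (hogging).
Span PQ, ΣM about P with M_Q applied at Q: R_Q^{PQ}·3.5 = 175.5 + 172.2, so R_Q^{PQ} = 99.35 kN and R_P = 150 − 99.35 = 50.65 kN.
Span QR, ΣM about R: R_Q^{QR}·7 = 886 + 172.2, so R_Q^{QR} = 151.2 kN and R_R = 217.2 − 151.2 = 66.08 kN.
R_Q = 99.35 + 151.2 = 250.5 kN.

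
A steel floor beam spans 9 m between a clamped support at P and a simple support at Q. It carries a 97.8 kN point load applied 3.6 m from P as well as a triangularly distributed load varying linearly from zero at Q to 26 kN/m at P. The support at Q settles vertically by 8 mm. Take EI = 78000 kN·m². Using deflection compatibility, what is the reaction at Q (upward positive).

Release the roller at Q. Primary structure: cantilever fixed at P.
Downward deflection at the released point Q due to the loads:
  point load 97.8 at a = 3.6: Pa²(3L − a)/(6EI) = 4943/EI
  triangular load, peak 26 at the fixed end: w₀L⁴/(30EI) = 5686/EI
  δ_0 = 10629/EI
Flexibility coefficient — unit upward force at Q: δ_{QQ} = L³/(3EI) = 243/EI.
With EI = 78000 kN·m²: δ_0 = 0.13627 m and δ_{QQ} = 0.003115 m/kN.
Compatibility — the beam at Q must follow the support down by 0.008 m: δ_0 − R_Q·δ_{QQ} = 0.008, so R_Q = (0.13627 − 0.008)/0.003115 = 41.17 kN.

R_Q = 41.17 kN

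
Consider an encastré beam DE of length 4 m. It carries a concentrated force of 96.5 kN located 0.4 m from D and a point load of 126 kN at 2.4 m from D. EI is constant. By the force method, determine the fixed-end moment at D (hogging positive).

M_D = 79.65 kN·m

Release both end moments; the primary structure is a simply-supported span DE with redundants M_D and M_E.
On the primary (simply-supported) span, the end slopes from the loading are:
  at D: point load 96.5 at a = 0.4: Pab(L + b)/(6LEI) = 44/EI
  at E: point load 96.5 at a = 0.4: Pab(L + a)/(6LEI) = 25.48/EI
  at D: point load 126 at a = 2.4: Pab(L + b)/(6LEI) = 112.9/EI
  at E: point load 126 at a = 2.4: Pab(L + a)/(6LEI) = 129/EI
  θ_D0 = 156.9/EI,  θ_E0 = 154.5/EI
Flexibility coefficients: a unit moment at one end gives L/(3EI) there and L/(6EI) at the far end, so f₁₁ = f₂₂ = 1.333/EI and f₁₂ = f₂₁ = 0.6667/EI.
Compatibility — zero rotation at each built-in end:
  1.333 M_D + 0.6667 M_E = 156.9
  0.6667 M_D + 1.333 M_E = 154.5
Solving the pair gives M_D = 79.65 kN·m and M_E = 76.05 kN·m (hogging).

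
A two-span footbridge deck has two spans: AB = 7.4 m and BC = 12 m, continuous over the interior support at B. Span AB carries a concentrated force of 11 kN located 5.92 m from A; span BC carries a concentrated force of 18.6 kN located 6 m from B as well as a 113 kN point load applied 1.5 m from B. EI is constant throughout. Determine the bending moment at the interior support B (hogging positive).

Take M_B as the redundant. Released structure: two simple spans AB and BC with a hinge at B.
Rotations at B on the released spans (each span's end-slope, ×1/EI):
  span AB: point load 11 at a = 5.92: Pab(L + a)/(6LEI) = 28.91/EI
  span BC: point load 18.6 at a = 6: Pab(L + b)/(6LEI) = 167.4/EI
  span BC: point load 113 at a = 1.5: Pab(L + b)/(6LEI) = 556.2/EI
  relative rotation θ_0 = (28.91 + 723.6)/EI = 752.5/EI
A unit hogging moment at B produces rotation L₁/(3EI) + L₂/(3EI) = 6.467/EI.
Compatibility: M_B·(L₁+L₂)/(3EI) = θ_0, giving M_B = 116.4 kN·m (hogging).

M_B = 116.4 kN·m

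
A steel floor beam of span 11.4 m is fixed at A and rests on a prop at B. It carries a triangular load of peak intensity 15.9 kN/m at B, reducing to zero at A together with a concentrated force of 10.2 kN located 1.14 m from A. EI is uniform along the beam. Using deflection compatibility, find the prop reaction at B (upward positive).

Choose R_B as the redundant. The primary structure is the cantilever fixed at A.
Downward deflection at the released point B due to the loads:
  triangular load, peak 15.9 at the free end: 11w₀L⁴/(120EI) = 24617/EI
  point load 10.2 at a = 1.14: Pa²(3L − a)/(6EI) = 73.04/EI
  δ_0 = 24690/EI
Flexibility coefficient — unit upward force at B: δ_{BB} = L³/(3EI) = 493.8/EI.
The prop prevents deflection at B: R_B = δ_0/δ_{BB} = 24690/493.8 = 49.99 kN.

R_B = 49.99 kN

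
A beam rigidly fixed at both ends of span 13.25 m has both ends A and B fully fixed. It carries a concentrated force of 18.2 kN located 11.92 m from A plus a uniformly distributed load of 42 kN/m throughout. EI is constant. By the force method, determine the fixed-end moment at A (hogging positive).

Release both end moments; the primary structure is a simply-supported span AB with redundants M_A and M_B.
End rotations of the released simple span under the applied load (×1/EI):
  at A: point load 18.2 at a = 11.92: Pab(L + b)/(6LEI) = 52.92/EI
  at B: point load 18.2 at a = 11.92: Pab(L + a)/(6LEI) = 91.35/EI
  at A: UDL 42: wL³/(24EI) = 4071/EI
  at B: UDL 42: wL³/(24EI) = 4071/EI
  θ_A0 = 4124/EI,  θ_B0 = 4162/EI
Flexibility coefficients: a unit moment at one end gives L/(3EI) there and L/(6EI) at the far end, so f₁₁ = f₂₂ = 4.417/EI and f₁₂ = f₂₁ = 2.208/EI.
Compatibility — zero rotation at each built-in end:
  4.417 M_A + 2.208 M_B = 4124
  2.208 M_A + 4.417 M_B = 4162
Solving the pair gives M_A = 616.7 kN·m and M_B = 634.1 kN·m (hogging).

M_A = 616.7 kN·m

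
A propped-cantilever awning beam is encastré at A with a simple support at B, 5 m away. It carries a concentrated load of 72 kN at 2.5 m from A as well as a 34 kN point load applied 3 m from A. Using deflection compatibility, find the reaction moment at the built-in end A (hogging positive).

M_A = 96.06 kN·m

Release the roller at B. Primary structure: cantilever fixed at A.
Primary-structure tip deflection at B by superposition:
  point load 72 at a = 2.5: Pa²(3L − a)/(6EI) = 937.5/EI
  point load 34 at a = 3: Pa²(3L − a)/(6EI) = 612/EI
  δ_0 = 1550/EI
Flexibility coefficient — unit upward force at B: δ_{BB} = L³/(3EI) = 41.67/EI.
The prop prevents deflection at B: R_B = δ_0/δ_{BB} = 1550/41.67 = 37.19 kN.
Moment equilibrium about A: M_A = Σ(load moments about A) − R_B·L = 282 − 37.19×5 = 96.06 kN·m.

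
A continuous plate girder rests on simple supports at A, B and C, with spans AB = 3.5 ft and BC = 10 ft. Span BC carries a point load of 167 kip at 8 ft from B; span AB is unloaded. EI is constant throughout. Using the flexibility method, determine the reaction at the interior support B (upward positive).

Take M_B as the redundant. Released structure: two simple spans AB and BC with a hinge at B.
End slopes at the hinge B, treating each span as simply supported:
  span BC: point load 167 at a = 8: Pab(L + b)/(6LEI) = 534.4/EI
  relative rotation θ_0 = (0 + 534.4)/EI = 534.4/EI
A unit hogging moment at B produces rotation L₁/(3EI) + L₂/(3EI) = 4.5/EI.
Compatibility: M_B·(L₁+L₂)/(3EI) = θ_0, giving M_B = 118.8 kip·ft (hogging).
Span AB, ΣM about A with M_B applied at B: R_B^{AB}·3.5 = 0 + 118.8, so R_B^{AB} = 33.93 kip and R_A = 0 − 33.93 = -33.93 kip.
Span BC, ΣM about C: R_B^{BC}·10 = 334 + 118.8, so R_B^{BC} = 45.28 kip and R_C = 167 − 45.28 = 121.7 kip.
R_B = 33.93 + 45.28 = 79.21 kip.

R_B = 79.21 kip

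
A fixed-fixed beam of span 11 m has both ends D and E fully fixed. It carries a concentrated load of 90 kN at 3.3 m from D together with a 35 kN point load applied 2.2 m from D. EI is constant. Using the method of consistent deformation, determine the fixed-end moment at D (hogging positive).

Take the two fixed-end moments M_D, M_E as redundants; the released structure is the simple span DE.
On the primary (simply-supported) span, the end slopes from the loading are:
  at D: point load 90 at a = 3.3: Pab(L + b)/(6LEI) = 648/EI
  at E: point load 90 at a = 3.3: Pab(L + a)/(6LEI) = 495.5/EI
  at D: point load 35 at a = 2.2: Pab(L + b)/(6LEI) = 203.3/EI
  at E: point load 35 at a = 2.2: Pab(L + a)/(6LEI) = 135.5/EI
  θ_D0 = 851.2/EI,  θ_E0 = 631/EI
Flexibility coefficients: a unit moment at one end gives L/(3EI) there and L/(6EI) at the far end, so f₁₁ = f₂₂ = 3.667/EI and f₁₂ = f₂₁ = 1.833/EI.
Compatibility — zero rotation at each built-in end:
  3.667 M_D + 1.833 M_E = 851.2
  1.833 M_D + 3.667 M_E = 631
Solving the pair gives M_D = 194.8 kN·m and M_E = 74.69 kN·m (hogging).

M_D = 194.8 kN·m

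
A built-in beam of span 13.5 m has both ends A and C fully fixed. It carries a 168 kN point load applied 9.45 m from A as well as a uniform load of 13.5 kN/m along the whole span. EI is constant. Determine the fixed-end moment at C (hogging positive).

Release both end moments; the primary structure is a simply-supported span AC with redundants M_A and M_C.
On the primary (simply-supported) span, the end slopes from the loading are:
  at A: point load 168 at a = 9.45: Pab(L + b)/(6LEI) = 1393/EI
  at C: point load 168 at a = 9.45: Pab(L + a)/(6LEI) = 1822/EI
  at A: UDL 13.5: wL³/(24EI) = 1384/EI
  at C: UDL 13.5: wL³/(24EI) = 1384/EI
  θ_A0 = 2777/EI,  θ_C0 = 3206/EI
Flexibility coefficients: a unit moment at one end gives L/(3EI) there and L/(6EI) at the far end, so f₁₁ = f₂₂ = 4.5/EI and f₁₂ = f₂₁ = 2.25/EI.
Compatibility — zero rotation at each built-in end:
  4.5 M_A + 2.25 M_C = 2777
  2.25 M_A + 4.5 M_C = 3206
Solving the pair gives M_A = 347.9 kN·m and M_C = 538.4 kN·m (hogging).

M_C = 538.4 kN·m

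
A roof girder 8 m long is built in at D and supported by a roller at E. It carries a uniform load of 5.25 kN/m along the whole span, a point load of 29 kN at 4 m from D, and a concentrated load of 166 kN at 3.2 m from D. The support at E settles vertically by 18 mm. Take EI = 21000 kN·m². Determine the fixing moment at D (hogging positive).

M_D = 358.2 kN·m

Choose R_E as the redundant. The primary structure is the cantilever fixed at D.
Downward deflection at the released point E due to the loads:
  UDL 5.25: wL⁴/(8EI) = 2688/EI
  point load 29 at a = 4: Pa²(3L − a)/(6EI) = 1547/EI
  point load 166 at a = 3.2: Pa²(3L − a)/(6EI) = 5893/EI
  δ_0 = 10127/EI
Tip deflection under a unit load at E: L³/(3EI) = 170.7/EI.
With EI = 21000 kN·m²: δ_0 = 0.48226 m and δ_{EE} = 0.008127 m/kN.
Compatibility — the beam at E must follow the support down by 0.018 m: δ_0 − R_E·δ_{EE} = 0.018, so R_E = (0.48226 − 0.018)/0.008127 = 57.13 kN.
Moment equilibrium about D: M_D = Σ(load moments about D) − R_E·L = 815.2 − 57.13×8 = 358.2 kN·m.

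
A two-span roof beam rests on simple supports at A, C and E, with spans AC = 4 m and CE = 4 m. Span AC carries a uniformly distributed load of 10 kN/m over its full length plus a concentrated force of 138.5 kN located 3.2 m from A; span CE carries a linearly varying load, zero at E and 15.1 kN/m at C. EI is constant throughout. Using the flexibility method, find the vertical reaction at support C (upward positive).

Release continuity at C by inserting a hinge; the redundant is the internal moment M_C. The primary structure is two simply-supported spans AC and CE.
End slopes at the hinge C, treating each span as simply supported:
  span AC: UDL 10: wL³/(24EI) = 26.67/EI
  span AC: point load 138.5 at a = 3.2: Pab(L + a)/(6LEI) = 106.4/EI
  span CE: triangular load, peak 15.1: w₀L³/(45EI) = 21.48/EI
  relative rotation θ_0 = (133 + 21.48)/EI = 154.5/EI
A unit hogging moment at C produces rotation L₁/(3EI) + L₂/(3EI) = 2.667/EI.
Compatibility: M_C·(L₁+L₂)/(3EI) = θ_0, giving M_C = 57.94 kN·m (hogging).
Span AC, ΣM about A with M_C applied at C: R_C^{AC}·4 = 523.2 + 57.94, so R_C^{AC} = 145.3 kN and R_A = 178.5 − 145.3 = 33.21 kN.
Span CE, ΣM about E: R_C^{CE}·4 = 80.53 + 57.94, so R_C^{CE} = 34.62 kN and R_E = 30.2 − 34.62 = -4.419 kN.
R_C = 145.3 + 34.62 = 179.9 kN.

R_C = 179.9 kN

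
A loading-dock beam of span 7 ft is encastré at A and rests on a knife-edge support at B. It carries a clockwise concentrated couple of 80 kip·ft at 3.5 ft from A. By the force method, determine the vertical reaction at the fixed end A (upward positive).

R_A = -12.86 kip

Choose R_B as the redundant. The primary structure is the cantilever fixed at A.
Free-end deflection of the primary structure under the applied loading (downward +):
  clockwise couple 80 at a = 3.5: M₀a(2L − a)/(2EI) = 1470/EI
Tip deflection under a unit load at B: L³/(3EI) = 114.3/EI.
Compatibility at B: δ_0 − R_B·δ_{BB} = 0, so R_B = 1470/114.3 = 12.86 kip.
Vertical equilibrium: R_A = ΣP − R_B = 0 − 12.86 = -12.86 kip.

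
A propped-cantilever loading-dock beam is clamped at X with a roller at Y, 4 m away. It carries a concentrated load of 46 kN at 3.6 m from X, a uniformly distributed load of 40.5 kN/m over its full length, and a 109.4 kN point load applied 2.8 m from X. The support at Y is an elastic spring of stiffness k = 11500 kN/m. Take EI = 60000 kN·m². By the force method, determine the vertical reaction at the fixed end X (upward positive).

R_X = 187.6 kN

Take the reaction at Y as the redundant and release it; the primary structure is a cantilever fixed at X.
Deflection at Y on the released cantilever, summing each load's contribution:
  point load 46 at a = 3.6: Pa²(3L − a)/(6EI) = 834.6/EI
  UDL 40.5: wL⁴/(8EI) = 1296/EI
  point load 109.4 at a = 2.8: Pa²(3L − a)/(6EI) = 1315/EI
  δ_0 = 3446/EI
Tip deflection under a unit load at Y: L³/(3EI) = 21.33/EI.
With EI = 60000 kN·m²: δ_0 = 0.057429 m and δ_{YY} = 0.000356 m/kN.
Compatibility — the spring shortens by R_Y/k under the reaction it provides: δ_0 − R_Y·δ_{YY} = R_Y/k. With 1/k = 0.000087 m/kN, R_Y = δ_0 / (δ_{YY} + 1/k) = 0.057429 / (0.000356 + 0.000087) = 129.8 kN.
Vertical equilibrium: R_X = ΣP − R_Y = 317.4 − 129.8 = 187.6 kN.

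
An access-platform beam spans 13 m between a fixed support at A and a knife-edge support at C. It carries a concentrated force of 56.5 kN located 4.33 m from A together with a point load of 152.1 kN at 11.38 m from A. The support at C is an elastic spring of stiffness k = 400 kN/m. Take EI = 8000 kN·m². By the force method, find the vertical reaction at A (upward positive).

R_A = 79.94 kN

Choose R_C as the redundant. The primary structure is the cantilever fixed at A.
Primary-structure tip deflection at C by superposition:
  point load 56.5 at a = 4.33: Pa²(3L − a)/(6EI) = 6121/EI
  point load 152.1 at a = 11.38: Pa²(3L − a)/(6EI) = 90675/EI
  δ_0 = 96796/EI
Flexibility coefficient — unit upward force at C: δ_{CC} = L³/(3EI) = 732.3/EI.
With EI = 8000 kN·m²: δ_0 = 12.099 m and δ_{CC} = 0.091542 m/kN.
Compatibility — the spring shortens by R_C/k under the reaction it provides: δ_0 − R_C·δ_{CC} = R_C/k. With 1/k = 0.0025 m/kN, R_C = δ_0 / (δ_{CC} + 1/k) = 12.099 / (0.091542 + 0.0025) = 128.7 kN.
Vertical equilibrium: R_A = ΣP − R_C = 208.6 − 128.7 = 79.94 kN.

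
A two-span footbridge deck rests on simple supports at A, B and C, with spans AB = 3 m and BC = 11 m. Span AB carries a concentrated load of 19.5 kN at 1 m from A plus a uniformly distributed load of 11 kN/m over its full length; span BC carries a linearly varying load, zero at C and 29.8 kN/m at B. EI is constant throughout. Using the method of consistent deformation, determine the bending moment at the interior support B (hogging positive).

Insert a hinge at B; M_B is the redundant, and each span becomes simply supported.
Discontinuity in slope at B on the released structure — sum the simple-span end rotations:
  span AB: point load 19.5 at a = 1: Pab(L + a)/(6LEI) = 8.667/EI
  span AB: UDL 11: wL³/(24EI) = 12.38/EI
  span BC: triangular load, peak 29.8: w₀L³/(45EI) = 881.4/EI
  relative rotation θ_0 = (21.04 + 881.4)/EI = 902.5/EI
A unit hogging moment at B produces rotation L₁/(3EI) + L₂/(3EI) = 4.667/EI.
Slope continuity at B: θ_0 = M_B·4.667/EI, so M_B = 902.5/4.667 = 193.4 kN·m (hogging).

M_B = 193.4 kN·m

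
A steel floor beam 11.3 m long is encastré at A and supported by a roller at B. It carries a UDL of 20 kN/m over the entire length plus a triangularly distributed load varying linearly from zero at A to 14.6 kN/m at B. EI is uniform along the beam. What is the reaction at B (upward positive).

Release the roller at B. Primary structure: cantilever fixed at A.
Free-end deflection of the primary structure under the applied loading (downward +):
  UDL 20: wL⁴/(8EI) = 40762/EI
  triangular load, peak 14.6 at the free end: 11w₀L⁴/(120EI) = 21821/EI
  δ_0 = 62583/EI
Tip deflection under a unit load at B: L³/(3EI) = 481/EI.
Compatibility at B: δ_0 − R_B·δ_{BB} = 0, so R_B = 62583/481 = 130.1 kN.

R_B = 130.1 kN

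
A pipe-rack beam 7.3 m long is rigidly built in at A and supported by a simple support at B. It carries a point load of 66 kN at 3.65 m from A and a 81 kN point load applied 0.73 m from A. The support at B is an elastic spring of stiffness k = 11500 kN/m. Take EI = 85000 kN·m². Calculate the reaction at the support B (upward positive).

Choose R_B as the redundant. The primary structure is the cantilever fixed at A.
Primary-structure tip deflection at B by superposition:
  point load 66 at a = 3.65: Pa²(3L − a)/(6EI) = 2674/EI
  point load 81 at a = 0.73: Pa²(3L − a)/(6EI) = 152.3/EI
  δ_0 = 2827/EI
Flexibility coefficient — unit upward force at B: δ_{BB} = L³/(3EI) = 129.7/EI.
With EI = 85000 kN·m²: δ_0 = 0.033256 m and δ_{BB} = 0.001526 m/kN.
Compatibility — the spring shortens by R_B/k under the reaction it provides: δ_0 − R_B·δ_{BB} = R_B/k. With 1/k = 0.000087 m/kN, R_B = δ_0 / (δ_{BB} + 1/k) = 0.033256 / (0.001526 + 0.000087) = 20.62 kN.

R_B = 20.62 kN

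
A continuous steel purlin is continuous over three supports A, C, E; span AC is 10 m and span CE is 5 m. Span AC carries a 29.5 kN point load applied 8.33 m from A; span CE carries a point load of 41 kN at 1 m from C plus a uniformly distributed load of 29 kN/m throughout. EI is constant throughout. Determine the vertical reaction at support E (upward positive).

Insert a hinge at C; M_C is the redundant, and each span becomes simply supported.
End slopes at the hinge C, treating each span as simply supported:
  span AC: point load 29.5 at a = 8.33: Pab(L + a)/(6LEI) = 125.4/EI
  span CE: point load 41 at a = 1: Pab(L + b)/(6LEI) = 49.2/EI
  span CE: UDL 29: wL³/(24EI) = 151/EI
  relative rotation θ_0 = (125.4 + 200.2)/EI = 325.6/EI
A unit hogging moment at C produces rotation L₁/(3EI) + L₂/(3EI) = 5/EI.
Compatibility: M_C·(L₁+L₂)/(3EI) = θ_0, giving M_C = 65.12 kN·m (hogging).
Span CE, ΣM about E: R_C^{CE}·5 = 526.5 + 65.12, so R_C^{CE} = 118.3 kN and R_E = 186 − 118.3 = 67.68 kN.

R_E = 67.68 kN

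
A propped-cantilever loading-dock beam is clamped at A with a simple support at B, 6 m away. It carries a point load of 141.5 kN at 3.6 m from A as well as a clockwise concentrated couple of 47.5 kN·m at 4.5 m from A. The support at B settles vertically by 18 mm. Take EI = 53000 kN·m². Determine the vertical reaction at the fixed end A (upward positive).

R_A = 82.49 kN

Take the reaction at B as the redundant and release it; the primary structure is a cantilever fixed at A.
Primary-structure tip deflection at B by superposition:
  point load 141.5 at a = 3.6: Pa²(3L − a)/(6EI) = 4401/EI
  clockwise couple 47.5 at a = 4.5: M₀a(2L − a)/(2EI) = 801.6/EI
  δ_0 = 5203/EI
Tip deflection under a unit load at B: L³/(3EI) = 72/EI.
With EI = 53000 kN·m²: δ_0 = 0.098166 m and δ_{BB} = 0.001358 m/kN.
Compatibility — the beam at B must follow the support down by 0.018 m: δ_0 − R_B·δ_{BB} = 0.018, so R_B = (0.098166 − 0.018)/0.001358 = 59.01 kN.
Vertical equilibrium: R_A = ΣP − R_B = 141.5 − 59.01 = 82.49 kN.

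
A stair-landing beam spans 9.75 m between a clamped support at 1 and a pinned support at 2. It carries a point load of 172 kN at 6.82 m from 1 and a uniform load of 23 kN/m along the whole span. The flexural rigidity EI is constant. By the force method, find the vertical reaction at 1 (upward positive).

Remove the prop at 2; the released (primary) structure is a cantilever built in at 1.
Primary-structure tip deflection at 2 by superposition:
  point load 172 at a = 6.82: Pa²(3L − a)/(6EI) = 29907/EI
  UDL 23: wL⁴/(8EI) = 25981/EI
  δ_0 = 55888/EI
Flexibility coefficient — unit upward force at 2: δ_{22} = L³/(3EI) = 309/EI.
Compatibility at 2: δ_0 − R_2·δ_{22} = 0, so R_2 = 55888/309 = 180.9 kN.
Vertical equilibrium: R_1 = ΣP − R_2 = 396.2 − 180.9 = 215.4 kN.

R_1 = 215.4 kN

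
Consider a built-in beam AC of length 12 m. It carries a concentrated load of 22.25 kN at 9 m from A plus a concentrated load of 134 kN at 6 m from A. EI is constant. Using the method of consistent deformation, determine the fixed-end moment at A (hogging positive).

Take the two fixed-end moments M_A, M_C as redundants; the released structure is the simple span AC.
On the primary (simply-supported) span, the end slopes from the loading are:
  at A: point load 22.25 at a = 9: Pab(L + b)/(6LEI) = 125.2/EI
  at C: point load 22.25 at a = 9: Pab(L + a)/(6LEI) = 175.2/EI
  at A: point load 134 at a = 6: Pab(L + b)/(6LEI) = 1206/EI
  at C: point load 134 at a = 6: Pab(L + a)/(6LEI) = 1206/EI
  θ_A0 = 1331/EI,  θ_C0 = 1381/EI
Flexibility coefficients: a unit moment at one end gives L/(3EI) there and L/(6EI) at the far end, so f₁₁ = f₂₂ = 4/EI and f₁₂ = f₂₁ = 2/EI.
Compatibility — zero rotation at each built-in end:
  4 M_A + 2 M_C = 1331
  2 M_A + 4 M_C = 1381
Solving the pair gives M_A = 213.5 kN·m and M_C = 238.5 kN·m (hogging).

M_A = 213.5 kN·m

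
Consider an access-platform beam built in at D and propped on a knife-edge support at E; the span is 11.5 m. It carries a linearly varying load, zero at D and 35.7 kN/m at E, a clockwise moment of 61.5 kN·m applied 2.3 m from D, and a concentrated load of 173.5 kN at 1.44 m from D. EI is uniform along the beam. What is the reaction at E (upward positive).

Choose R_E as the redundant. The primary structure is the cantilever fixed at D.
Free-end deflection of the primary structure under the applied loading (downward +):
  triangular load, peak 35.7 at the free end: 11w₀L⁴/(120EI) = 57236/EI
  clockwise couple 61.5 at a = 2.3: M₀a(2L − a)/(2EI) = 1464/EI
  point load 173.5 at a = 1.44: Pa²(3L − a)/(6EI) = 1982/EI
  δ_0 = 60683/EI
Tip deflection under a unit load at E: L³/(3EI) = 507/EI.
Compatibility at E: δ_0 − R_E·δ_{EE} = 0, so R_E = 60683/507 = 119.7 kN.

R_E = 119.7 kN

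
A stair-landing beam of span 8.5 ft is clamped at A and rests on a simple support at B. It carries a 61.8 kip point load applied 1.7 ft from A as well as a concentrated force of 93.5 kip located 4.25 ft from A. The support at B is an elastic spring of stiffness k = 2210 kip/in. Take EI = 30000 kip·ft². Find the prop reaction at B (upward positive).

R_B = 32.5 kip

Remove the prop at B; the released (primary) structure is a cantilever built in at A.
Free-end deflection of the primary structure under the applied loading (downward +):
  point load 61.8 at a = 1.7: Pa²(3L − a)/(6EI) = 708.5/EI
  point load 93.5 at a = 4.25: Pa²(3L − a)/(6EI) = 5981/EI
  δ_0 = 6690/EI
Flexibility coefficient — unit upward force at B: δ_{BB} = L³/(3EI) = 204.7/EI.
With EI = 30000 kip·ft²: δ_0 = 0.22299 ft and δ_{BB} = 0.006824 ft/kip.
Compatibility — the spring shortens by R_B/k under the reaction it provides: δ_0 − R_B·δ_{BB} = R_B/k. With 1/k = 1/(2210×12) ft/kip = 0.000038 ft/kip, R_B = δ_0 / (δ_{BB} + 1/k) = 0.22299 / (0.006824 + 0.000038) = 32.5 kip.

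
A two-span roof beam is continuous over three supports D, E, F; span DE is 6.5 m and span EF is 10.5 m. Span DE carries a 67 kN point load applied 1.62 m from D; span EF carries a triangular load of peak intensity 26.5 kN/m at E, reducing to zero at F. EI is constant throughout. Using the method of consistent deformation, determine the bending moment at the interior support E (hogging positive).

M_E = 139.8 kN·m

Insert a hinge at E; M_E is the redundant, and each span becomes simply supported.
End slopes at the hinge E, treating each span as simply supported:
  span DE: point load 67 at a = 1.62: Pab(L + a)/(6LEI) = 110.3/EI
  span EF: triangular load, peak 26.5: w₀L³/(45EI) = 681.7/EI
  relative rotation θ_0 = (110.3 + 681.7)/EI = 792/EI
A unit hogging moment at E produces rotation L₁/(3EI) + L₂/(3EI) = 5.667/EI.
Compatibility: M_E·(L₁+L₂)/(3EI) = θ_0, giving M_E = 139.8 kN·m (hogging).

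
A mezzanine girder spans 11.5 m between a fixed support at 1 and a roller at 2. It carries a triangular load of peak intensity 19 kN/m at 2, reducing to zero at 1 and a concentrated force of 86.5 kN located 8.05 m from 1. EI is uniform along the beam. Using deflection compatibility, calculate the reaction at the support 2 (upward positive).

Remove the prop at 2; the released (primary) structure is a cantilever built in at 1.
Downward deflection at the released point 2 due to the loads:
  triangular load, peak 19 at the free end: 11w₀L⁴/(120EI) = 30462/EI
  point load 86.5 at a = 8.05: Pa²(3L − a)/(6EI) = 24711/EI
  δ_0 = 55172/EI
Tip deflection under a unit load at 2: L³/(3EI) = 507/EI.
The prop prevents deflection at 2: R_2 = δ_0/δ_{22} = 55172/507 = 108.8 kN.

R_2 = 108.8 kN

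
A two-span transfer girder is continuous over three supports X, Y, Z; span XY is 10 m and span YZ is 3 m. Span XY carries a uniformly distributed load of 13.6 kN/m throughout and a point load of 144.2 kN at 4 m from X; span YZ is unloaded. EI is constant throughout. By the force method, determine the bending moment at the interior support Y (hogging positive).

M_Y = 317.1 kN·m

Insert a hinge at Y; M_Y is the redundant, and each span becomes simply supported.
Rotations at Y on the released spans (each span's end-slope, ×1/EI):
  span XY: UDL 13.6: wL³/(24EI) = 566.7/EI
  span XY: point load 144.2 at a = 4: Pab(L + a)/(6LEI) = 807.5/EI
  relative rotation θ_0 = (1374 + 0)/EI = 1374/EI
A unit hogging moment at Y produces rotation L₁/(3EI) + L₂/(3EI) = 4.333/EI.
Compatibility: M_Y·(L₁+L₂)/(3EI) = θ_0, giving M_Y = 317.1 kN·m (hogging).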